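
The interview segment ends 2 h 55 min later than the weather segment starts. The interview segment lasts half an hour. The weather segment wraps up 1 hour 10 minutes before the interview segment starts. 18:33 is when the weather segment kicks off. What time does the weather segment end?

19:48

The interview segment ends at 18:33 + 175 min = 21:28.
The interview segment starts at 21:28 − 30 min = 20:58.
The weather segment ends at 20:58 − 70 min = 19:48.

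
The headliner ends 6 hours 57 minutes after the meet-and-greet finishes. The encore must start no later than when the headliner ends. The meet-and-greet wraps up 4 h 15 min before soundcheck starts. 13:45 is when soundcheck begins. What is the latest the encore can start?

16:27

The meet-and-greet ends at 13:45 − 255 min = 09:30.
The headliner ends at 09:30 + 417 min = 16:27.
The encore is bounded by the headliner, so the latest it can start is 16:27.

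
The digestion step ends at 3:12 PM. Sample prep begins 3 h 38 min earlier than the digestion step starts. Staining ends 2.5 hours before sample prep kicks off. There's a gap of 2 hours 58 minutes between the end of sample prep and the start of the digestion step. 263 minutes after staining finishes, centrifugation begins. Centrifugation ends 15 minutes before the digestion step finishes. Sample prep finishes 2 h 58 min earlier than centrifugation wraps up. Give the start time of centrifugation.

Centrifugation ends at 3:12 PM − 15 min = 2:57 PM.
Sample prep ends at 2:57 PM − 178 min = 11:59 AM.
The digestion step starts at 11:59 AM + 178 min = 2:57 PM.
Sample prep starts at 2:57 PM − 218 min = 11:19 AM.
Staining ends at 11:19 AM − 150 min = 8:49 AM.
Centrifugation starts at 8:49 AM + 263 min = 1:12 PM.

1:12 PM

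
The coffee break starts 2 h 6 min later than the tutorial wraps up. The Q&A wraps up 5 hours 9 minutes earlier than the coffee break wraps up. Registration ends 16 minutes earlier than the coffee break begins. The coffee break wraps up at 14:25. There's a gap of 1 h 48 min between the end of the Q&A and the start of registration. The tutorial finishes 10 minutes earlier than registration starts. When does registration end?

The Q&A ends at 14:25 − 309 min = 09:16.
Registration starts at 09:16 + 108 min = 11:04.
The tutorial ends at 11:04 − 10 min = 10:54.
The coffee break starts at 10:54 + 126 min = 13:00.
Registration ends at 13:00 − 16 min = 12:44.

12:44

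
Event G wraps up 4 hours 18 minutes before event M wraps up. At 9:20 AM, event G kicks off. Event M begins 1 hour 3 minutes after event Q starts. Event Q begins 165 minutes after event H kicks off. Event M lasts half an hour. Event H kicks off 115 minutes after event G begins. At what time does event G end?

Event H starts at 9:20 AM + 115 min = 11:15 AM.
Event Q starts at 11:15 AM + 165 min = 2:00 PM.
Event M starts at 2:00 PM + 63 min = 3:03 PM.
Event M ends at 3:03 PM + 30 min = 3:33 PM.
Event G ends at 3:33 PM − 258 min = 11:15 AM.

11:15 AM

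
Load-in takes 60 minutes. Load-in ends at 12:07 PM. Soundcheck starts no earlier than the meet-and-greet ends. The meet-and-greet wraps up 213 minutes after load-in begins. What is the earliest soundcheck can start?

2:40 PM

Load-in starts at 12:07 PM − 60 min = 11:07 AM.
The meet-and-greet ends at 11:07 AM + 213 min = 2:40 PM.
Soundcheck is bounded by the meet-and-greet, so the earliest it can start is 2:40 PM.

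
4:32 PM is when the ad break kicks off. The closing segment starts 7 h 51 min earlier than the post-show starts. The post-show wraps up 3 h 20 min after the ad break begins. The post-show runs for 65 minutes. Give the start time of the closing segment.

The post-show ends at 4:32 PM + 200 min = 7:52 PM.
The post-show starts at 7:52 PM − 65 min = 6:47 PM.
The closing segment starts at 6:47 PM − 471 min = 10:56 AM.

10:56 AM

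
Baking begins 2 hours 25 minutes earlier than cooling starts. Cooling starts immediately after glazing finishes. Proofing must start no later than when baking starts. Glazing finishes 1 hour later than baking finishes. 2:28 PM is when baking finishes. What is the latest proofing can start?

1:03 PM

Glazing ends at 2:28 PM + 60 min = 3:28 PM.
So cooling starts at 3:28 PM.
Baking starts at 3:28 PM − 145 min = 1:03 PM.
Proofing is bounded by baking, so the latest it can start is 1:03 PM.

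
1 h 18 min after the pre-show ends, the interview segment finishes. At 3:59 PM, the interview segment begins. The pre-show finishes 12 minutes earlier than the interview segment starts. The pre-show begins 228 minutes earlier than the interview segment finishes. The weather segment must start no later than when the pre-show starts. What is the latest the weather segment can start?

The pre-show ends at 3:59 PM − 12 min = 3:47 PM.
The interview segment ends at 3:47 PM + 78 min = 5:05 PM.
The pre-show starts at 5:05 PM − 228 min = 1:17 PM.
The weather segment is bounded by the pre-show, so the latest it can start is 1:17 PM.

1:17 PM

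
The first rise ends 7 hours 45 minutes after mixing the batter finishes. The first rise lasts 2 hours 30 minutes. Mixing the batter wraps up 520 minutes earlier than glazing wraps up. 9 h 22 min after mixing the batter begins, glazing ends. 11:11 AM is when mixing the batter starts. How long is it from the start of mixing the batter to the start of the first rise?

Glazing ends at 11:11 AM + 562 min = 8:33 PM.
Mixing the batter ends at 8:33 PM − 520 min = 11:53 AM.
The first rise ends at 11:53 AM + 465 min = 7:38 PM.
The first rise starts at 7:38 PM − 150 min = 5:08 PM.
From 11:11 AM to 5:08 PM is 5 h 57 min.

5 h 57 min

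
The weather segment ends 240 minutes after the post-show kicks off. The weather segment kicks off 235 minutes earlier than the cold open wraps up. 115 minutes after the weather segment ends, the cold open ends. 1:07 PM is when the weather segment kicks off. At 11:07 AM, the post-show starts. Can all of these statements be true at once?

Yes

The weather segment ends at 11:07 AM + 240 min = 3:07 PM.
The cold open ends at 3:07 PM + 115 min = 5:02 PM.
The weather segment starts at 5:02 PM − 235 min = 1:07 PM.
That matches the stated 1:07 PM, so the schedule is consistent.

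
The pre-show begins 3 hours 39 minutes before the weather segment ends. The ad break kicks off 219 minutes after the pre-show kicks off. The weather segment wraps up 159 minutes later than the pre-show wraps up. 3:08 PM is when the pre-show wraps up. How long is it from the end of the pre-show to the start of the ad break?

The weather segment ends at 3:08 PM + 159 min = 5:47 PM.
The pre-show starts at 5:47 PM − 219 min = 2:08 PM.
The ad break starts at 2:08 PM + 219 min = 5:47 PM.
From 3:08 PM to 5:47 PM is 2 hours 39 minutes.

2 hours 39 minutes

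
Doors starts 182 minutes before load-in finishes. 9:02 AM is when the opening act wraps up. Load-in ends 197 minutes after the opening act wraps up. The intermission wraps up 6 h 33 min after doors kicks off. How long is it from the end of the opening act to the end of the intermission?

6 h 48 min

Load-in ends at 9:02 AM + 197 min = 12:19 PM.
Doors starts at 12:19 PM − 182 min = 9:17 AM.
The intermission ends at 9:17 AM + 393 min = 3:50 PM.
From 9:02 AM to 3:50 PM is 6 h 48 min.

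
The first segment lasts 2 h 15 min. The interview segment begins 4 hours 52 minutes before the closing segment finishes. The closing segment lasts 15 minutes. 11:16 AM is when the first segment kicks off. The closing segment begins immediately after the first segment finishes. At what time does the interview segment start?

The first segment ends at 11:16 AM + 135 min = 1:31 PM.
So the closing segment starts at 1:31 PM.
The closing segment ends at 1:31 PM + 15 min = 1:46 PM.
The interview segment starts at 1:46 PM − 292 min = 8:54 AM.

8:54 AM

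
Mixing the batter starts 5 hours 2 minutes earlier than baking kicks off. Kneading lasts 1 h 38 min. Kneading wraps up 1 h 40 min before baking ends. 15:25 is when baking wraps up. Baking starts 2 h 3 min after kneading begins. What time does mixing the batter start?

Kneading ends at 15:25 − 100 min = 13:45.
Kneading starts at 13:45 − 98 min = 12:07.
Baking starts at 12:07 + 123 min = 14:10.
Mixing the batter starts at 14:10 − 302 min = 09:08.

09:08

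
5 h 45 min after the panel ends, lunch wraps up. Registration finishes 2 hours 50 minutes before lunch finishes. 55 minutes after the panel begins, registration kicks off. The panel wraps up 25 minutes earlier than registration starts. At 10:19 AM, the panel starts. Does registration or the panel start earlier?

the panel

Registration starts at 10:19 AM + 55 min = 11:14 AM.
Registration starts at 11:14 AM and the panel starts at 10:19 AM, so the panel is first.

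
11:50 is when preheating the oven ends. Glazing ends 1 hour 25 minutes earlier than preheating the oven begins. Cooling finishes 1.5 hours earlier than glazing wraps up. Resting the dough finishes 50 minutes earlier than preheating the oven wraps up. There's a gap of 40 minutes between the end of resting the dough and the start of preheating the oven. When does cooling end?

08:45

Resting the dough ends at 11:50 − 50 min = 11:00.
Preheating the oven starts at 11:00 + 40 min = 11:40.
Glazing ends at 11:40 − 85 min = 10:15.
Cooling ends at 10:15 − 90 min = 08:45.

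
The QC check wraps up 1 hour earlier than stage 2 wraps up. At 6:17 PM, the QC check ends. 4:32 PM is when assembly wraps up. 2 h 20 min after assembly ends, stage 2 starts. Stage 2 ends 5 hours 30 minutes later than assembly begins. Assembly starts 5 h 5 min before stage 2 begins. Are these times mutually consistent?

Yes

Stage 2 starts at 4:32 PM + 140 min = 6:52 PM.
Assembly starts at 6:52 PM − 305 min = 1:47 PM.
Stage 2 ends at 1:47 PM + 330 min = 7:17 PM.
The QC check ends at 7:17 PM − 60 min = 6:17 PM.
That matches the stated 6:17 PM, so the schedule is consistent.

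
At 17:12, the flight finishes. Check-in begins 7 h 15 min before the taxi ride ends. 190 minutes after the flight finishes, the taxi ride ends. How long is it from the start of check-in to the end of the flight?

The taxi ride ends at 17:12 + 190 min = 20:22.
Check-in starts at 20:22 − 435 min = 13:07.
From 13:07 to 17:12 is 245 minutes.

245 minutes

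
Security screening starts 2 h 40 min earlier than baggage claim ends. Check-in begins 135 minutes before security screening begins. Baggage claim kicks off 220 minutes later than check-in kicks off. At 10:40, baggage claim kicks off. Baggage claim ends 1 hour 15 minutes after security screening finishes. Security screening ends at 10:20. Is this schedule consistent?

Baggage claim ends at 10:20 + 75 min = 11:35.
Security screening starts at 11:35 − 160 min = 08:55.
Check-in starts at 08:55 − 135 min = 06:40.
Baggage claim starts at 06:40 + 220 min = 10:20.
But baggage claim is also said to start at 10:40 — a 20-minute conflict.

No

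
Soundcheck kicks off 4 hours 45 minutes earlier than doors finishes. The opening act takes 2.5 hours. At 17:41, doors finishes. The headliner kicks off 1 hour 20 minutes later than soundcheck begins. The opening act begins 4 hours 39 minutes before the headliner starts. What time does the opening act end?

12:07

Soundcheck starts at 17:41 − 285 min = 12:56.
The headliner starts at 12:56 + 80 min = 14:16.
The opening act starts at 14:16 − 279 min = 09:37.
The opening act ends at 09:37 + 150 min = 12:07.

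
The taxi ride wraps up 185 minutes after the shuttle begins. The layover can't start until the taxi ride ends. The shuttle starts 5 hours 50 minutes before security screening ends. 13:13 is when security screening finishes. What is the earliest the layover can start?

10:28

The shuttle starts at 13:13 − 350 min = 07:23.
The taxi ride ends at 07:23 + 185 min = 10:28.
The layover is bounded by the taxi ride, so the earliest it can start is 10:28.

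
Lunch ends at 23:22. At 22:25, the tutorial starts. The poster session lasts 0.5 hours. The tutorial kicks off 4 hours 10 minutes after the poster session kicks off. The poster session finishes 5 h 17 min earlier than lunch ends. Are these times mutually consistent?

The poster session ends at 23:22 − 317 min = 18:05.
The poster session starts at 18:05 − 30 min = 17:35.
The tutorial starts at 17:35 + 250 min = 21:45.
But the tutorial is also said to start at 22:25 — a 40-minute conflict.

No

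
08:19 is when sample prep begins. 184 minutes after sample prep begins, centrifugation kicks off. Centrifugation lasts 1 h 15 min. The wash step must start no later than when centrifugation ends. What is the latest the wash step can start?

12:38

Centrifugation starts at 08:19 + 184 min = 11:23.
Centrifugation ends at 11:23 + 75 min = 12:38.
The wash step is bounded by centrifugation, so the latest it can start is 12:38.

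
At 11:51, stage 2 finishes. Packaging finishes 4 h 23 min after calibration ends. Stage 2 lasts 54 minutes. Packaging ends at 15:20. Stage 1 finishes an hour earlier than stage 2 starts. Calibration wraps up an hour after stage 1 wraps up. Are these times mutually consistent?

Yes

Stage 2 starts at 11:51 − 54 min = 10:57.
Stage 1 ends at 10:57 − 60 min = 09:57.
Calibration ends at 09:57 + 60 min = 10:57.
Packaging ends at 10:57 + 263 min = 15:20.
That matches the stated 15:20, so the schedule is consistent.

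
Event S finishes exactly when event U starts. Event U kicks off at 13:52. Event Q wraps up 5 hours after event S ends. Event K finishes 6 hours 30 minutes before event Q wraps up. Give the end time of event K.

12:22

Event S ends at 13:52.
Event Q ends at 13:52 + 300 min = 18:52.
Event K ends at 18:52 − 390 min = 12:22.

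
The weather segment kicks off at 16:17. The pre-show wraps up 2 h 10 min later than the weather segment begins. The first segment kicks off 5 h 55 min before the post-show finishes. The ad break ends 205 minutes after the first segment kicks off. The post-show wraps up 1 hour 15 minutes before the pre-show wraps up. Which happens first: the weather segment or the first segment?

the first segment

The pre-show ends at 16:17 + 130 min = 18:27.
The post-show ends at 18:27 − 75 min = 17:12.
The first segment starts at 17:12 − 355 min = 11:17.
The weather segment starts at 16:17 and the first segment starts at 11:17, so the first segment is first.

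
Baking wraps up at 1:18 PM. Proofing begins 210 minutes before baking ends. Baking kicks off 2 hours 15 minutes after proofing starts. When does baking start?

12:03 PM

Proofing starts at 1:18 PM − 210 min = 9:48 AM.
Baking starts at 9:48 AM + 135 min = 12:03 PM.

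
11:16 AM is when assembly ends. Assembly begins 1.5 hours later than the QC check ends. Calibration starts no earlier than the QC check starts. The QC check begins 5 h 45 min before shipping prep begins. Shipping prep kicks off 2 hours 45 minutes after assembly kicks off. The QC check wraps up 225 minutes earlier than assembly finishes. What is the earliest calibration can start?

6:01 AM

The QC check ends at 11:16 AM − 225 min = 7:31 AM.
Assembly starts at 7:31 AM + 90 min = 9:01 AM.
Shipping prep starts at 9:01 AM + 165 min = 11:46 AM.
The QC check starts at 11:46 AM − 345 min = 6:01 AM.
Calibration is bounded by the QC check, so the earliest it can start is 6:01 AM.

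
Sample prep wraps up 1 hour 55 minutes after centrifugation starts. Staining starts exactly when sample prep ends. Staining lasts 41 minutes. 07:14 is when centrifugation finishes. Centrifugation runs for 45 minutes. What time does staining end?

Centrifugation starts at 07:14 − 45 min = 06:29.
Sample prep ends at 06:29 + 115 min = 08:24.
So staining starts at 08:24.
Staining ends at 08:24 + 41 min = 09:05.

09:05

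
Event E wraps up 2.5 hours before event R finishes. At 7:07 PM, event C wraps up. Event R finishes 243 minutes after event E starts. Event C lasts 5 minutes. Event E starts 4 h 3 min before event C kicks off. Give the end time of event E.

Event C starts at 7:07 PM − 5 min = 7:02 PM.
Event E starts at 7:02 PM − 243 min = 2:59 PM.
Event R ends at 2:59 PM + 243 min = 7:02 PM.
Event E ends at 7:02 PM − 150 min = 4:32 PM.

4:32 PM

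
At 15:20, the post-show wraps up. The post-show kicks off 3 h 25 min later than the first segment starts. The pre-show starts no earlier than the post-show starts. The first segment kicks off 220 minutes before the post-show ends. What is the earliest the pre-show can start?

15:05

The first segment starts at 15:20 − 220 min = 11:40.
The post-show starts at 11:40 + 205 min = 15:05.
The pre-show is bounded by the post-show, so the earliest it can start is 15:05.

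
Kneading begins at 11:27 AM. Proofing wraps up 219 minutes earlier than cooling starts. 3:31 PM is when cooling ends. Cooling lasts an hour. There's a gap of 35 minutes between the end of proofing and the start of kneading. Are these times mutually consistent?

Yes

Cooling starts at 3:31 PM − 60 min = 2:31 PM.
Proofing ends at 2:31 PM − 219 min = 10:52 AM.
Kneading starts at 10:52 AM + 35 min = 11:27 AM.
That matches the stated 11:27 AM, so the schedule is consistent.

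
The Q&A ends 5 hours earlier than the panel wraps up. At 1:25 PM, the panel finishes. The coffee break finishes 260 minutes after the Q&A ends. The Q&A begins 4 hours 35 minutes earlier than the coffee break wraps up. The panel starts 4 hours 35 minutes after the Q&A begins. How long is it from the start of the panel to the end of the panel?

40 minutes

The Q&A ends at 1:25 PM − 300 min = 8:25 AM.
The coffee break ends at 8:25 AM + 260 min = 12:45 PM.
The Q&A starts at 12:45 PM − 275 min = 8:10 AM.
The panel starts at 8:10 AM + 275 min = 12:45 PM.
From 12:45 PM to 1:25 PM is 40 minutes.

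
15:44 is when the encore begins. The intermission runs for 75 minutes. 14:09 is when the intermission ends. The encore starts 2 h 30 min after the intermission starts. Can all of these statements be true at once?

The intermission starts at 14:09 − 75 min = 12:54.
The encore starts at 12:54 + 150 min = 15:24.
But the encore is also said to start at 15:44 — a 20-minute conflict.

No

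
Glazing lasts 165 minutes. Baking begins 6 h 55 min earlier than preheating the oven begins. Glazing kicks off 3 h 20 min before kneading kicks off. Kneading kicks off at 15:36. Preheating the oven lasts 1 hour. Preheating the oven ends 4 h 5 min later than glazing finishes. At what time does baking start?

11:11

Glazing starts at 15:36 − 200 min = 12:16.
Glazing ends at 12:16 + 165 min = 15:01.
Preheating the oven ends at 15:01 + 245 min = 19:06.
Preheating the oven starts at 19:06 − 60 min = 18:06.
Baking starts at 18:06 − 415 min = 11:11.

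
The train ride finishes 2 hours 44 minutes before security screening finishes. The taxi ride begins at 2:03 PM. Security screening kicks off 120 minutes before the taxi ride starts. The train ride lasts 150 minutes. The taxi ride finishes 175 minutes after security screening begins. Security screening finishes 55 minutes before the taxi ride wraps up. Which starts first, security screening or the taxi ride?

security screening

Security screening starts at 2:03 PM − 120 min = 12:03 PM.
Security screening starts at 12:03 PM and the taxi ride starts at 2:03 PM, so security screening is first.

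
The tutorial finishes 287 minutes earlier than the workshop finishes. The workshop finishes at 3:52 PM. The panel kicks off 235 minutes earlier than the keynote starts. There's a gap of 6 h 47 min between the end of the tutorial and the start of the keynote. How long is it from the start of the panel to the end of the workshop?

The tutorial ends at 3:52 PM − 287 min = 11:05 AM.
The keynote starts at 11:05 AM + 407 min = 5:52 PM.
The panel starts at 5:52 PM − 235 min = 1:57 PM.
From 1:57 PM to 3:52 PM is 115 minutes.

115 minutes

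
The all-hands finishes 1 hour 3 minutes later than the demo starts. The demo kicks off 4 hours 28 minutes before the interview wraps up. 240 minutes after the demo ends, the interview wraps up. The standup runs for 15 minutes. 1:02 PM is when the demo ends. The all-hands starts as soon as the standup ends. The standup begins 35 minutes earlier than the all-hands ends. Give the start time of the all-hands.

The interview ends at 1:02 PM + 240 min = 5:02 PM.
The demo starts at 5:02 PM − 268 min = 12:34 PM.
The all-hands ends at 12:34 PM + 63 min = 1:37 PM.
The standup starts at 1:37 PM − 35 min = 1:02 PM.
The standup ends at 1:02 PM + 15 min = 1:17 PM.
So the all-hands starts at 1:17 PM.

1:17 PM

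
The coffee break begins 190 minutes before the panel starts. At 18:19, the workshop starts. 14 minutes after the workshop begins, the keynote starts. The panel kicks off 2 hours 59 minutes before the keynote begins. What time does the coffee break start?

12:24

The keynote starts at 18:19 + 14 min = 18:33.
The panel starts at 18:33 − 179 min = 15:34.
The coffee break starts at 15:34 − 190 min = 12:24.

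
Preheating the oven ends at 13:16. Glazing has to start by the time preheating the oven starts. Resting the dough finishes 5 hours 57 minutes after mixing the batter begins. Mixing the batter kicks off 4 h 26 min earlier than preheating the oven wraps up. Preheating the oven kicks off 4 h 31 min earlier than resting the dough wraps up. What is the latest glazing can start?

10:16

Mixing the batter starts at 13:16 − 266 min = 08:50.
Resting the dough ends at 08:50 + 357 min = 14:47.
Preheating the oven starts at 14:47 − 271 min = 10:16.
Glazing is bounded by preheating the oven, so the latest it can start is 10:16.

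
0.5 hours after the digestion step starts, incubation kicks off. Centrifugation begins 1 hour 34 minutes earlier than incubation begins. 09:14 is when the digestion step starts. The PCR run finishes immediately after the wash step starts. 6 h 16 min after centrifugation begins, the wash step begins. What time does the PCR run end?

14:26

Incubation starts at 09:14 + 30 min = 09:44.
Centrifugation starts at 09:44 − 94 min = 08:10.
The wash step starts at 08:10 + 376 min = 14:26.
So the PCR run ends at 14:26.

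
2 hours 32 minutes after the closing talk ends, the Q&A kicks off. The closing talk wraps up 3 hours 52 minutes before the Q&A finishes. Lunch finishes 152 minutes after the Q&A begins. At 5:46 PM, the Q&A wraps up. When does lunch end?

The closing talk ends at 5:46 PM − 232 min = 1:54 PM.
The Q&A starts at 1:54 PM + 152 min = 4:26 PM.
Lunch ends at 4:26 PM + 152 min = 6:58 PM.

6:58 PM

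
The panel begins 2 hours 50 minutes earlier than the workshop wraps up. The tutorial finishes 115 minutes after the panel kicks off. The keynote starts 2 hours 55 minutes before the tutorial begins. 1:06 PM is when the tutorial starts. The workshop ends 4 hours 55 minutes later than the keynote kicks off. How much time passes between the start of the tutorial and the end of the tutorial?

The keynote starts at 1:06 PM − 175 min = 10:11 AM.
The workshop ends at 10:11 AM + 295 min = 3:06 PM.
The panel starts at 3:06 PM − 170 min = 12:16 PM.
The tutorial ends at 12:16 PM + 115 min = 2:11 PM.
From 1:06 PM to 2:11 PM is 65 minutes.

65 minutes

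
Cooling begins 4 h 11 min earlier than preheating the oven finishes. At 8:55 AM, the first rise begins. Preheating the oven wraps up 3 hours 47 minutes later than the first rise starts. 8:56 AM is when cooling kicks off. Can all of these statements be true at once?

No

Preheating the oven ends at 8:55 AM + 227 min = 12:42 PM.
Cooling starts at 12:42 PM − 251 min = 8:31 AM.
But cooling is also said to start at 8:56 AM — a 25-minute conflict.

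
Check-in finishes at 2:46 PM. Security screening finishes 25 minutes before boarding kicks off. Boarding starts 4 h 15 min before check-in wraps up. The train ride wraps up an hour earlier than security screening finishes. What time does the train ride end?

9:06 AM

Boarding starts at 2:46 PM − 255 min = 10:31 AM.
Security screening ends at 10:31 AM − 25 min = 10:06 AM.
The train ride ends at 10:06 AM − 60 min = 9:06 AM.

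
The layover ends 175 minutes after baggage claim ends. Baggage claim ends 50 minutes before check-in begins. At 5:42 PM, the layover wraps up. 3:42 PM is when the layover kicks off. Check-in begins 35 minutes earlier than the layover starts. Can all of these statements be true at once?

No

Check-in starts at 3:42 PM − 35 min = 3:07 PM.
Baggage claim ends at 3:07 PM − 50 min = 2:17 PM.
The layover ends at 2:17 PM + 175 min = 5:12 PM.
But the layover is also said to end at 5:42 PM — a 30-minute conflict.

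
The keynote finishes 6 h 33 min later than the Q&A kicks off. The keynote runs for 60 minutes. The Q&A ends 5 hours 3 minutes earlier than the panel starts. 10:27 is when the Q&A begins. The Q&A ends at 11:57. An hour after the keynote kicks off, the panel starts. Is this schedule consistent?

The keynote ends at 10:27 + 393 min = 17:00.
The keynote starts at 17:00 − 60 min = 16:00.
The panel starts at 16:00 + 60 min = 17:00.
The Q&A ends at 17:00 − 303 min = 11:57.
That matches the stated 11:57, so the schedule is consistent.

Yes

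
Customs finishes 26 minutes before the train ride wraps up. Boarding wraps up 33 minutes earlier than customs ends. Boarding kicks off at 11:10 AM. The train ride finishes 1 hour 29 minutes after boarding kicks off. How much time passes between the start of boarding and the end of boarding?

30 minutes

The train ride ends at 11:10 AM + 89 min = 12:39 PM.
Customs ends at 12:39 PM − 26 min = 12:13 PM.
Boarding ends at 12:13 PM − 33 min = 11:40 AM.
From 11:10 AM to 11:40 AM is 30 minutes.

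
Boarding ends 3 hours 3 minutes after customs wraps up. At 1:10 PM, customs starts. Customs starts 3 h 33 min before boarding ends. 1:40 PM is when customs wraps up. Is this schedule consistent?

Boarding ends at 1:40 PM + 183 min = 4:43 PM.
Customs starts at 4:43 PM − 213 min = 1:10 PM.
That matches the stated 1:10 PM, so the schedule is consistent.

Yes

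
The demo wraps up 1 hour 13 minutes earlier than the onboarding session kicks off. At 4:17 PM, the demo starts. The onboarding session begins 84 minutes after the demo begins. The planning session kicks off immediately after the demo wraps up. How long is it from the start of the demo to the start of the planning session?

11 minutes

The onboarding session starts at 4:17 PM + 84 min = 5:41 PM.
The demo ends at 5:41 PM − 73 min = 4:28 PM.
So the planning session starts at 4:28 PM.
From 4:17 PM to 4:28 PM is 11 minutes.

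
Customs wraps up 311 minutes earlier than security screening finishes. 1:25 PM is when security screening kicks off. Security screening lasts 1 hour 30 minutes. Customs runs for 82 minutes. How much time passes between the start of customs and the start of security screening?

Security screening ends at 1:25 PM + 90 min = 2:55 PM.
Customs ends at 2:55 PM − 311 min = 9:44 AM.
Customs starts at 9:44 AM − 82 min = 8:22 AM.
From 8:22 AM to 1:25 PM is 5 hours 3 minutes.

5 hours 3 minutes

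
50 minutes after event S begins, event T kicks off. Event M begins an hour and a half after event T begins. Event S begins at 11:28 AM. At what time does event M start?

Event T starts at 11:28 AM + 50 min = 12:18 PM.
Event M starts at 12:18 PM + 90 min = 1:48 PM.

1:48 PM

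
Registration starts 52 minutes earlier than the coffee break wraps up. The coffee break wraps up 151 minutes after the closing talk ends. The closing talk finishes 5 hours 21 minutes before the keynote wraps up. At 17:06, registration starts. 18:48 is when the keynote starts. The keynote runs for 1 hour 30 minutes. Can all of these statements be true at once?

No

The keynote ends at 18:48 + 90 min = 20:18.
The closing talk ends at 20:18 − 321 min = 14:57.
The coffee break ends at 14:57 + 151 min = 17:28.
Registration starts at 17:28 − 52 min = 16:36.
But registration is also said to start at 17:06 — a 30-minute conflict.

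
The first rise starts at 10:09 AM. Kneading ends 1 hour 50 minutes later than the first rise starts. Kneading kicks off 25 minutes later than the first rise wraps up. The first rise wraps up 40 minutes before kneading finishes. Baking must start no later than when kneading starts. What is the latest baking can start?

11:44 AM

Kneading ends at 10:09 AM + 110 min = 11:59 AM.
The first rise ends at 11:59 AM − 40 min = 11:19 AM.
Kneading starts at 11:19 AM + 25 min = 11:44 AM.
Baking is bounded by kneading, so the latest it can start is 11:44 AM.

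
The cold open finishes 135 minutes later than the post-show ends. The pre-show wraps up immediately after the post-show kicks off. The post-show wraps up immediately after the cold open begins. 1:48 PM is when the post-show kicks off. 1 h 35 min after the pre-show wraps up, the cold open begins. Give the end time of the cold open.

The pre-show ends at 1:48 PM.
The cold open starts at 1:48 PM + 95 min = 3:23 PM.
So the post-show ends at 3:23 PM.
The cold open ends at 3:23 PM + 135 min = 5:38 PM.

5:38 PM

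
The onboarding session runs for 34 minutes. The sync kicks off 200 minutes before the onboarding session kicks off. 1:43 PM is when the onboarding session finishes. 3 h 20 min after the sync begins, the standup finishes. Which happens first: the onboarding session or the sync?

the sync

The onboarding session starts at 1:43 PM − 34 min = 1:09 PM.
The sync starts at 1:09 PM − 200 min = 9:49 AM.
The onboarding session starts at 1:09 PM and the sync starts at 9:49 AM, so the sync is first.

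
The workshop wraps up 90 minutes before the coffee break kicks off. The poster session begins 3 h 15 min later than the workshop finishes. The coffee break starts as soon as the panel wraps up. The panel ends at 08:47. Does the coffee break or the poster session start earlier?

The coffee break starts at 08:47.
The workshop ends at 08:47 − 90 min = 07:17.
The poster session starts at 07:17 + 195 min = 10:32.
The coffee break starts at 08:47 and the poster session starts at 10:32, so the coffee break is first.

the coffee break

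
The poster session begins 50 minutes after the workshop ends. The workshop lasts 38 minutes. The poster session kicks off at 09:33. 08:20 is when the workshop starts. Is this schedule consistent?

No

The workshop ends at 08:20 + 38 min = 08:58.
The poster session starts at 08:58 + 50 min = 09:48.
But the poster session is also said to start at 09:33 — a 15-minute conflict.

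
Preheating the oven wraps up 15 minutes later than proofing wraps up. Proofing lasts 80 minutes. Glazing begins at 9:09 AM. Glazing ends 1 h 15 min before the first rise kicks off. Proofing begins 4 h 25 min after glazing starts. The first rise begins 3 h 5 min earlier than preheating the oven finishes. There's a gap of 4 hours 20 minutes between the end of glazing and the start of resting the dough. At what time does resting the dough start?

3:09 PM

Proofing starts at 9:09 AM + 265 min = 1:34 PM.
Proofing ends at 1:34 PM + 80 min = 2:54 PM.
Preheating the oven ends at 2:54 PM + 15 min = 3:09 PM.
The first rise starts at 3:09 PM − 185 min = 12:04 PM.
Glazing ends at 12:04 PM − 75 min = 10:49 AM.
Resting the dough starts at 10:49 AM + 260 min = 3:09 PM.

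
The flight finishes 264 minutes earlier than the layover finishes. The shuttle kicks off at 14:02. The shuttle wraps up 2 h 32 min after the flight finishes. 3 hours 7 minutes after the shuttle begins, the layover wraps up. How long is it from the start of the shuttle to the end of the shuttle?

The layover ends at 14:02 + 187 min = 17:09.
The flight ends at 17:09 − 264 min = 12:45.
The shuttle ends at 12:45 + 152 min = 15:17.
From 14:02 to 15:17 is 1 h 15 min.

1 h 15 min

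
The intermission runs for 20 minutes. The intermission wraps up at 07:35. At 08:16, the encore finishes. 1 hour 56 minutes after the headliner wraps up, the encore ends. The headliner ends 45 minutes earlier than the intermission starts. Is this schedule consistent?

No

The intermission starts at 07:35 − 20 min = 07:15.
The headliner ends at 07:15 − 45 min = 06:30.
The encore ends at 06:30 + 116 min = 08:26.
But the encore is also said to end at 08:16 — a 10-minute conflict.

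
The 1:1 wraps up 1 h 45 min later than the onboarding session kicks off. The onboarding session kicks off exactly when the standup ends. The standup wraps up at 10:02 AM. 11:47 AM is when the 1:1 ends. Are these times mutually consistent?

Yes

The onboarding session starts at 10:02 AM.
The 1:1 ends at 10:02 AM + 105 min = 11:47 AM.
That matches the stated 11:47 AM, so the schedule is consistent.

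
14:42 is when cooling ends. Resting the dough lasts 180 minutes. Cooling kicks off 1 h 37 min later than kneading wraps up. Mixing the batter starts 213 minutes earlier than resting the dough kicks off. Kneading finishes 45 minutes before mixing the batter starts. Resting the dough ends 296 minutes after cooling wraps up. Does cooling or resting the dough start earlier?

cooling

Resting the dough ends at 14:42 + 296 min = 19:38.
Resting the dough starts at 19:38 − 180 min = 16:38.
Mixing the batter starts at 16:38 − 213 min = 13:05.
Kneading ends at 13:05 − 45 min = 12:20.
Cooling starts at 12:20 + 97 min = 13:57.
Cooling starts at 13:57 and resting the dough starts at 16:38, so cooling is first.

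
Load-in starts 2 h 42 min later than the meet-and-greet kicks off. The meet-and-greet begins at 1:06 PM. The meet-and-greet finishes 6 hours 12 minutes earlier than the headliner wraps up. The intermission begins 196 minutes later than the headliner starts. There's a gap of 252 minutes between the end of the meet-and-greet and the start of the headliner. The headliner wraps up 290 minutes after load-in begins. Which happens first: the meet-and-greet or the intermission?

the meet-and-greet

Load-in starts at 1:06 PM + 162 min = 3:48 PM.
The headliner ends at 3:48 PM + 290 min = 8:38 PM.
The meet-and-greet ends at 8:38 PM − 372 min = 2:26 PM.
The headliner starts at 2:26 PM + 252 min = 6:38 PM.
The intermission starts at 6:38 PM + 196 min = 9:54 PM.
The meet-and-greet starts at 1:06 PM and the intermission starts at 9:54 PM, so the meet-and-greet is first.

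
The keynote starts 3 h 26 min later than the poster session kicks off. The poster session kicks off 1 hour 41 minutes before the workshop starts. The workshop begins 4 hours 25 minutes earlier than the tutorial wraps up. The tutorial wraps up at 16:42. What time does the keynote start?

14:02

The workshop starts at 16:42 − 265 min = 12:17.
The poster session starts at 12:17 − 101 min = 10:36.
The keynote starts at 10:36 + 206 min = 14:02.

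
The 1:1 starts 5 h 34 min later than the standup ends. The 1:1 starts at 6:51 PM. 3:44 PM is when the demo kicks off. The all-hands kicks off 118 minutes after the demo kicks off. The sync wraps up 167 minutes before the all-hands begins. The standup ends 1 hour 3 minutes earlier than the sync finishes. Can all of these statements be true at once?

The all-hands starts at 3:44 PM + 118 min = 5:42 PM.
The sync ends at 5:42 PM − 167 min = 2:55 PM.
The standup ends at 2:55 PM − 63 min = 1:52 PM.
The 1:1 starts at 1:52 PM + 334 min = 7:26 PM.
But the 1:1 is also said to start at 6:51 PM — a 35-minute conflict.

No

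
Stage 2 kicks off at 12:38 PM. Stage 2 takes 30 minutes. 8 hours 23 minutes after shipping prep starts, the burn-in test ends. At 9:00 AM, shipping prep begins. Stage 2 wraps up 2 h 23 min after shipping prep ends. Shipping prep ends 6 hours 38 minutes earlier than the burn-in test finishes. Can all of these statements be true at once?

Yes

The burn-in test ends at 9:00 AM + 503 min = 5:23 PM.
Shipping prep ends at 5:23 PM − 398 min = 10:45 AM.
Stage 2 ends at 10:45 AM + 143 min = 1:08 PM.
Stage 2 starts at 1:08 PM − 30 min = 12:38 PM.
That matches the stated 12:38 PM, so the schedule is consistent.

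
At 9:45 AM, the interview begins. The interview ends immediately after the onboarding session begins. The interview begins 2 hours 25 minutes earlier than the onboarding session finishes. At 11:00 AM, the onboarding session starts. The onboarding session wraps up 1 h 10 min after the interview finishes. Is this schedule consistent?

The interview ends at 11:00 AM.
The onboarding session ends at 11:00 AM + 70 min = 12:10 PM.
The interview starts at 12:10 PM − 145 min = 9:45 AM.
That matches the stated 9:45 AM, so the schedule is consistent.

Yes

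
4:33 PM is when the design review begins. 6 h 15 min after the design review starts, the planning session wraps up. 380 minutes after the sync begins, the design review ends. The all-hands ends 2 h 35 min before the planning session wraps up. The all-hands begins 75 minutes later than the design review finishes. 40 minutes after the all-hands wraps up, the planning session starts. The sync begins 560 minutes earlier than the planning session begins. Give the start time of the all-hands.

The planning session ends at 4:33 PM + 375 min = 10:48 PM.
The all-hands ends at 10:48 PM − 155 min = 8:13 PM.
The planning session starts at 8:13 PM + 40 min = 8:53 PM.
The sync starts at 8:53 PM − 560 min = 11:33 AM.
The design review ends at 11:33 AM + 380 min = 5:53 PM.
The all-hands starts at 5:53 PM + 75 min = 7:08 PM.

7:08 PM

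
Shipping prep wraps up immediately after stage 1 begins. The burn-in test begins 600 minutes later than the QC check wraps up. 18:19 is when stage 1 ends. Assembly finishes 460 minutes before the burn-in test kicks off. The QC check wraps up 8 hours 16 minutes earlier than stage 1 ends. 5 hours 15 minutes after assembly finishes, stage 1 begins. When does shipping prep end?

The QC check ends at 18:19 − 496 min = 10:03.
The burn-in test starts at 10:03 + 600 min = 20:03.
Assembly ends at 20:03 − 460 min = 12:23.
Stage 1 starts at 12:23 + 315 min = 17:38.
So shipping prep ends at 17:38.

17:38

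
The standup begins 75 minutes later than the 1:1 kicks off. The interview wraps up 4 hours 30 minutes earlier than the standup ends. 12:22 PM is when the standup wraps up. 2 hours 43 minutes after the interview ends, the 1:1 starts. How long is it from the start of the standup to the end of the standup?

32 minutes

The interview ends at 12:22 PM − 270 min = 7:52 AM.
The 1:1 starts at 7:52 AM + 163 min = 10:35 AM.
The standup starts at 10:35 AM + 75 min = 11:50 AM.
From 11:50 AM to 12:22 PM is 32 minutes.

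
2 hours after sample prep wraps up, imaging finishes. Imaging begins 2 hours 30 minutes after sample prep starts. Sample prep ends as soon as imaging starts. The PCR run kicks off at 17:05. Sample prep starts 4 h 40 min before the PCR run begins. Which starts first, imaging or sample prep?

sample prep

Sample prep starts at 17:05 − 280 min = 12:25.
Imaging starts at 12:25 + 150 min = 14:55.
Imaging starts at 14:55 and sample prep starts at 12:25, so sample prep is first.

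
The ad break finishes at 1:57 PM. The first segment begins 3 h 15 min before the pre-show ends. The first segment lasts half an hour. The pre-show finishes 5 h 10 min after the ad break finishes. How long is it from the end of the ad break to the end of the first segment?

The pre-show ends at 1:57 PM + 310 min = 7:07 PM.
The first segment starts at 7:07 PM − 195 min = 3:52 PM.
The first segment ends at 3:52 PM + 30 min = 4:22 PM.
From 1:57 PM to 4:22 PM is 2 h 25 min.

2 h 25 min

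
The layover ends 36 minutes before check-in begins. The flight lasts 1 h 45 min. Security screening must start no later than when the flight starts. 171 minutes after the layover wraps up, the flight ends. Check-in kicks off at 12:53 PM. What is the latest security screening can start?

The layover ends at 12:53 PM − 36 min = 12:17 PM.
The flight ends at 12:17 PM + 171 min = 3:08 PM.
The flight starts at 3:08 PM − 105 min = 1:23 PM.
Security screening is bounded by the flight, so the latest it can start is 1:23 PM.

1:23 PM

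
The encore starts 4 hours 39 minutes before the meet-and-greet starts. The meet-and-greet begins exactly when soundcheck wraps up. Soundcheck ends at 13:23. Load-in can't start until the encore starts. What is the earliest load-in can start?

08:44

The meet-and-greet starts at 13:23.
The encore starts at 13:23 − 279 min = 08:44.
Load-in is bounded by the encore, so the earliest it can start is 08:44.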